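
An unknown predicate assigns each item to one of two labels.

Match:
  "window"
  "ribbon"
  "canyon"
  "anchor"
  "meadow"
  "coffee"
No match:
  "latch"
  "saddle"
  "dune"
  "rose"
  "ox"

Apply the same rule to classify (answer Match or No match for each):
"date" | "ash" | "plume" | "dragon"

No match, No match, No match, Match

'Match' ⟺ length 6 AND contains 'o'.
"date": length 4, no 'o' — doesn't match, so No match.
"ash": length 3, no 'o' — doesn't match, so No match.
"plume": length 5, no 'o' — doesn't match, so No match.
"dragon": length 6, has 'o' — passes, so Match.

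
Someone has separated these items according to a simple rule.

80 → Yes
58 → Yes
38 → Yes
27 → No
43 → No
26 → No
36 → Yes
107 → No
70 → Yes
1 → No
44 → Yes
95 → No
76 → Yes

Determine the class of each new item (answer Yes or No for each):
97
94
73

No, Yes, No

The simplest hypothesis consistent with all the labels is: even AND at least 27.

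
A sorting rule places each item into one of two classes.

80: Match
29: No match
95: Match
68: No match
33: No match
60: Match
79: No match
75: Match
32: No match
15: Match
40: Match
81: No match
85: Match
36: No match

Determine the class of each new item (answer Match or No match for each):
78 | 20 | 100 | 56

No match, Match, Match, No match

Every 'Match' example satisfies: multiple of 5. None of the 'No match' examples do.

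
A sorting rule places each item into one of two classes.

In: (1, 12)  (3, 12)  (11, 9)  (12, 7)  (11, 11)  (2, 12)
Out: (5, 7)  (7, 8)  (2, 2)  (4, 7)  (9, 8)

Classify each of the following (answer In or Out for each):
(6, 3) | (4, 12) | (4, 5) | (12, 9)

Out, In, Out, In

The distinguishing property — max ≥ 11 — holds for all the 'In' cases and none of the 'Out' cases.
(6, 3): max 6, doesn't match → Out. (4, 12): max 12, meets the rule → In. (4, 5): max 5, doesn't match → Out. (12, 9): max 12, meets the rule → In.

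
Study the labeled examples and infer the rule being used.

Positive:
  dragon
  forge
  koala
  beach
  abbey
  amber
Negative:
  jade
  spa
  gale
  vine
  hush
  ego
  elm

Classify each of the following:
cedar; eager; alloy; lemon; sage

Positive, Positive, Positive, Positive, Negative

The common property of the 'Positive' items is: length ≥ 5. No 'Negative' item has it.
cedar → length 5 → Positive.
eager → length 5 → Positive.
alloy → length 5 → Positive.
lemon → length 5 → Positive.
sage → length 4 → Negative.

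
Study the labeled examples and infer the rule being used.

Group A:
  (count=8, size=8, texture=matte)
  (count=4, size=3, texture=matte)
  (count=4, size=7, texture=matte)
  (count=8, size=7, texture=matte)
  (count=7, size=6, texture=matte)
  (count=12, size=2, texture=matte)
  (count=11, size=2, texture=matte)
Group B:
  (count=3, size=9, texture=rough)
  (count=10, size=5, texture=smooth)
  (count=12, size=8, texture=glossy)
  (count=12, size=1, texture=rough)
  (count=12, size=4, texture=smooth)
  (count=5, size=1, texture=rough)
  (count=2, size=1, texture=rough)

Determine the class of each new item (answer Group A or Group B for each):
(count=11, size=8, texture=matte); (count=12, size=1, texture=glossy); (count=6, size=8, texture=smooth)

One predicate separates the groups cleanly: texture is matte.
(count=11, size=8, texture=matte) — texture is matte, hence Group A.
(count=12, size=1, texture=glossy) — texture is glossy, hence Group B.
(count=6, size=8, texture=smooth) — texture is smooth, hence Group B.

Group A, Group B, Group B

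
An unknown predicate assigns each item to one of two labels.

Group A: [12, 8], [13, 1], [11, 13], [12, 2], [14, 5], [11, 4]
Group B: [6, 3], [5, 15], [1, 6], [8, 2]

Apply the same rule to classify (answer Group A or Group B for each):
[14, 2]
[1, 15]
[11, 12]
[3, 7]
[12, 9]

Rule: first ≥ 11. This holds for each 'Group A' example and fails for each 'Group B' one.
[14, 2]: first 14 — checks out, so Group A. [1, 15]: first 1 — fails this test, so Group B. [11, 12]: first 11 — checks out, so Group A. [3, 7]: first 3 — fails this test, so Group B. [12, 9]: first 12 — checks out, so Group A.

Group A, Group B, Group A, Group B, Group A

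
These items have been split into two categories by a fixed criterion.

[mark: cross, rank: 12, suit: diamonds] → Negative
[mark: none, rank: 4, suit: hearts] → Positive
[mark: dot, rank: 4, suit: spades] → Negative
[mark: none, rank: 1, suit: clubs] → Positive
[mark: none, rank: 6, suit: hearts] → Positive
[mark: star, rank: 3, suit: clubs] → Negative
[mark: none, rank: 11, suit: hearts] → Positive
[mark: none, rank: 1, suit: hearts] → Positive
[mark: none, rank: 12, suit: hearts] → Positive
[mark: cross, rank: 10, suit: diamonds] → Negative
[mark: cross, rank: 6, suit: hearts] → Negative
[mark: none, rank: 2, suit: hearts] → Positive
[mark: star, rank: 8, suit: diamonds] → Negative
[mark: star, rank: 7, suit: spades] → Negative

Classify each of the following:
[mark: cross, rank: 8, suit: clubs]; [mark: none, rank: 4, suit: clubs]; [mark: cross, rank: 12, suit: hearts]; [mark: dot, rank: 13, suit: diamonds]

Negative, Positive, Negative, Negative

'Positive' ⟺ mark is none.
[mark: cross, rank: 8, suit: clubs] → mark is cross → Negative. [mark: none, rank: 4, suit: clubs] → mark is none → Positive. [mark: cross, rank: 12, suit: hearts] → mark is cross → Negative. [mark: dot, rank: 13, suit: diamonds] → mark is dot → Negative.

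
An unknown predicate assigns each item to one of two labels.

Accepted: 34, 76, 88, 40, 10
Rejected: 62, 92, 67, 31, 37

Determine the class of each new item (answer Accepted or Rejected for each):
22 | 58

The classifier is using: ≡ 4 (mod 6).
22 → 22 mod 6 = 4 → Accepted.
58 → 58 mod 6 = 4 → Accepted.

Accepted, Accepted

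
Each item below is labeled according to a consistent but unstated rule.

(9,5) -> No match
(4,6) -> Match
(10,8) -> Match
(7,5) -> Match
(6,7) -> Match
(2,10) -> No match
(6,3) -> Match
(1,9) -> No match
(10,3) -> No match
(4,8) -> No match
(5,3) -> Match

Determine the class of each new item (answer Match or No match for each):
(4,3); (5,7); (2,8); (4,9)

The common property of the 'Match' items is: |first − second| ≤ 3. No 'No match' item has it.
(4,3): |4−3| = 1, meets the rule → Match.
(5,7): |5−7| = 2, meets the rule → Match.
(2,8): |2−8| = 6, fails the rule → No match.
(4,9): |4−9| = 5, fails the rule → No match.

Match, Match, No match, No match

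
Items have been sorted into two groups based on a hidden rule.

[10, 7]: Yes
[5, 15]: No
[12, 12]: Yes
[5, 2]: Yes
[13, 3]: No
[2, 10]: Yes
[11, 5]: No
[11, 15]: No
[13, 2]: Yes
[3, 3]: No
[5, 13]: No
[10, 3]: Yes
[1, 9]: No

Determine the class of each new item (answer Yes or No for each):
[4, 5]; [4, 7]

Yes, Yes

Checking candidate rules against both groups, what survives is: product is even.
[4, 5]: Yes (4·5 = 20).
[4, 7]: Yes (4·7 = 28).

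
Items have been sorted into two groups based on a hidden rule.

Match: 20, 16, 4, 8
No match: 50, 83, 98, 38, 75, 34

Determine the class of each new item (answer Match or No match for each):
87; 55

'Match' ⟺ multiple of 4.
No match: 87, since 87 = 4·21 + 3. No match: 55, since 55 = 4·13 + 3.

No match, No match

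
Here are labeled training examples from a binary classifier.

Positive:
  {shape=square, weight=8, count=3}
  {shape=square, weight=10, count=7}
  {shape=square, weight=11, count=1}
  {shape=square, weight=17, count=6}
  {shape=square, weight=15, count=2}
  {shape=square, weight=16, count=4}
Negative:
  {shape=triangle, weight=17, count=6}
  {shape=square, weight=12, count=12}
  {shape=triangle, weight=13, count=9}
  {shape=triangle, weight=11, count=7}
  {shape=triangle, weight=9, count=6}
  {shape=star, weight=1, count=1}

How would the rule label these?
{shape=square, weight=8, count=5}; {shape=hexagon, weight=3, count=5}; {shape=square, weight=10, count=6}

Every 'Positive' example satisfies: shape is square AND count ≤ 7. None of the 'Negative' examples do.
{shape=square, weight=8, count=5}: shape is square, count = 5, satisfies this → Positive. {shape=hexagon, weight=3, count=5}: shape is hexagon, count = 5, doesn't qualify → Negative. {shape=square, weight=10, count=6}: shape is square, count = 6, satisfies this → Positive.

Positive, Negative, Positive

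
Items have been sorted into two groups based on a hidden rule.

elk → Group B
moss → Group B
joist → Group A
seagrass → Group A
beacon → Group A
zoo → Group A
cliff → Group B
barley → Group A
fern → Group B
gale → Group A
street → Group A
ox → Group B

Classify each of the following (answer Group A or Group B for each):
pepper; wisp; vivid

Group A, Group B, Group A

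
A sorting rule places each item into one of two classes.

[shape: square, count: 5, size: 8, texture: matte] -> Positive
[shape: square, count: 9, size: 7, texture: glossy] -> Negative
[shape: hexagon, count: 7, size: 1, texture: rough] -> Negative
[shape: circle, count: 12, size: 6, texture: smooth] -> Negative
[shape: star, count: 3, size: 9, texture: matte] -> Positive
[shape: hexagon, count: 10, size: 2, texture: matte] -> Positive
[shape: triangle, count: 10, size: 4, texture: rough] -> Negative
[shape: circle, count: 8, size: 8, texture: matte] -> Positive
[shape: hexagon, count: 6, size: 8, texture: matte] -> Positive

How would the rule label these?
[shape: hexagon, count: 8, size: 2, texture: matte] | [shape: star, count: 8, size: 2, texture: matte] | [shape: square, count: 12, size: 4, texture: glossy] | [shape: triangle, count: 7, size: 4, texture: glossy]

Positive, Positive, Negative, Negative

All 'Positive' examples share one property — texture is matte — and every 'Negative' example lacks it.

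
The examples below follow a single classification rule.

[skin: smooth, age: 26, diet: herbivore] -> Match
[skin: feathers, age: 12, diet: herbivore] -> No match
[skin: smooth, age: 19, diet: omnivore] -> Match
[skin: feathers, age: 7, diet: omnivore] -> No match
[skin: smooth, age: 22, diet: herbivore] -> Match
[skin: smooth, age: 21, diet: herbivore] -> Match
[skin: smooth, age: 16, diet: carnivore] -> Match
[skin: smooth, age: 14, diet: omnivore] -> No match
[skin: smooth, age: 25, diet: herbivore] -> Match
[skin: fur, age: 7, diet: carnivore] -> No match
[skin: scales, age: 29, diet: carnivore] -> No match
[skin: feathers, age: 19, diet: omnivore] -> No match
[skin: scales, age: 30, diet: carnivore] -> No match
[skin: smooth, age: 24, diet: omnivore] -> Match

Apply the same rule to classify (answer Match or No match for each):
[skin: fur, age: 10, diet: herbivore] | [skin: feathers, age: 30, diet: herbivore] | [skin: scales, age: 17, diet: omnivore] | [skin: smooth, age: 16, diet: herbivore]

No match, No match, No match, Match

The classifier is using: skin is smooth AND age ≥ 16.
[skin: fur, age: 10, diet: herbivore]: No match (skin is fur, age = 10).
[skin: feathers, age: 30, diet: herbivore]: No match (skin is feathers, age = 30).
[skin: scales, age: 17, diet: omnivore]: No match (skin is scales, age = 17).
[skin: smooth, age: 16, diet: herbivore]: Match (skin is smooth, age = 16).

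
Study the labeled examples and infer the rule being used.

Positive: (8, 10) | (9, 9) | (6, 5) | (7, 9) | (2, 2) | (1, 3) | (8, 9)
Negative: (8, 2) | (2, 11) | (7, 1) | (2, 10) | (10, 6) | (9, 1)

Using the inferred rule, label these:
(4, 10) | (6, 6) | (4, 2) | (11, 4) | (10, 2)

The distinguishing property — |first − second| ≤ 2 — holds for all the 'Positive' cases and none of the 'Negative' cases.
Negative: (4, 10), since |4−10| = 6. Positive: (6, 6), since |6−6| = 0. Positive: (4, 2), since |4−2| = 2. Negative: (11, 4), since |11−4| = 7. Negative: (10, 2), since |10−2| = 8.

Negative, Positive, Positive, Negative, Negative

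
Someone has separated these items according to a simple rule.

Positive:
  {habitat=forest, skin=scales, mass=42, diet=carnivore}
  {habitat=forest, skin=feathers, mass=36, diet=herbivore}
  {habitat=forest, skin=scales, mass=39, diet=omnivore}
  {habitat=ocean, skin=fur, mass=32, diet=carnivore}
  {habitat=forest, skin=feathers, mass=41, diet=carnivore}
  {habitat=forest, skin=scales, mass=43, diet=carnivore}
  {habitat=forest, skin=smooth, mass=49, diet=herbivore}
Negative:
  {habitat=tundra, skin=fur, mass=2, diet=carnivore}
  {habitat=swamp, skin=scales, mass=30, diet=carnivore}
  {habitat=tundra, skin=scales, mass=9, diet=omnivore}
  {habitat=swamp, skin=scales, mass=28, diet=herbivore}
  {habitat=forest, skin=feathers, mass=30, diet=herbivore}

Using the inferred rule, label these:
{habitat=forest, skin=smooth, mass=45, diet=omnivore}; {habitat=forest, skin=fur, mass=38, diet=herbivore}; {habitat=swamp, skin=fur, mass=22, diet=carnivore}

Positive, Positive, Negative

The rule appears to be: mass ≥ 32.
{habitat=forest, skin=smooth, mass=45, diet=omnivore}: Positive (mass = 45).
{habitat=forest, skin=fur, mass=38, diet=herbivore}: Positive (mass = 38).
{habitat=swamp, skin=fur, mass=22, diet=carnivore}: Negative (mass = 22).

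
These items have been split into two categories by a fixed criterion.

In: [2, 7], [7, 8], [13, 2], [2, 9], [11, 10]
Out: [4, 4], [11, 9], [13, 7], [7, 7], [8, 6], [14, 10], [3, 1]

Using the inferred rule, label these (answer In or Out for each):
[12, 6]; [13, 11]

The pattern is that an item is 'In' exactly when: sum is odd.

Out, Out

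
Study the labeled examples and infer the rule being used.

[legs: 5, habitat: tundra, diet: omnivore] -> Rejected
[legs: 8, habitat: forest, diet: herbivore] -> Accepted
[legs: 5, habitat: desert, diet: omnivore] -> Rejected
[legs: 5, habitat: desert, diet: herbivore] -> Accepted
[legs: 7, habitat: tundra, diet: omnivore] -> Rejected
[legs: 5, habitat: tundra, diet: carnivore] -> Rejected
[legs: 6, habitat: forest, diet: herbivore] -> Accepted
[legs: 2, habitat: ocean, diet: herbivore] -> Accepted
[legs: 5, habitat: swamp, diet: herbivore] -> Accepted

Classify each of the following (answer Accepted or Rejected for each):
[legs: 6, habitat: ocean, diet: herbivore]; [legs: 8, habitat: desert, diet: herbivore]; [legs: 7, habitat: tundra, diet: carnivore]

'Accepted' ⟺ diet is herbivore.
[legs: 6, habitat: ocean, diet: herbivore]: diet is herbivore, matches → Accepted.
[legs: 8, habitat: desert, diet: herbivore]: diet is herbivore, matches → Accepted.
[legs: 7, habitat: tundra, diet: carnivore]: diet is carnivore, doesn't qualify → Rejected.

Accepted, Accepted, Rejected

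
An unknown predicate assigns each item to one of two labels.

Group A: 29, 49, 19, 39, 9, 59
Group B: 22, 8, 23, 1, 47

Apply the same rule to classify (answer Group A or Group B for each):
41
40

Group B, Group B

A rule that fits every label: ends in digit 9 — true of each 'Group A' example, false of each 'Group B' one.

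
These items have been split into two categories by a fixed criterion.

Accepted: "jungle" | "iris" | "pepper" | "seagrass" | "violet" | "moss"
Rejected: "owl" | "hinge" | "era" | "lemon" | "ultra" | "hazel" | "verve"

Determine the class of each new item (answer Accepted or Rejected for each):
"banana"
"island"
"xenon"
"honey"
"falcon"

The common property of the 'Accepted' items is: even length. No 'Rejected' item has it.
"banana": Accepted (length 6). "island": Accepted (length 6). "xenon": Rejected (length 5). "honey": Rejected (length 5). "falcon": Accepted (length 6).

Accepted, Accepted, Rejected, Rejected, Accepted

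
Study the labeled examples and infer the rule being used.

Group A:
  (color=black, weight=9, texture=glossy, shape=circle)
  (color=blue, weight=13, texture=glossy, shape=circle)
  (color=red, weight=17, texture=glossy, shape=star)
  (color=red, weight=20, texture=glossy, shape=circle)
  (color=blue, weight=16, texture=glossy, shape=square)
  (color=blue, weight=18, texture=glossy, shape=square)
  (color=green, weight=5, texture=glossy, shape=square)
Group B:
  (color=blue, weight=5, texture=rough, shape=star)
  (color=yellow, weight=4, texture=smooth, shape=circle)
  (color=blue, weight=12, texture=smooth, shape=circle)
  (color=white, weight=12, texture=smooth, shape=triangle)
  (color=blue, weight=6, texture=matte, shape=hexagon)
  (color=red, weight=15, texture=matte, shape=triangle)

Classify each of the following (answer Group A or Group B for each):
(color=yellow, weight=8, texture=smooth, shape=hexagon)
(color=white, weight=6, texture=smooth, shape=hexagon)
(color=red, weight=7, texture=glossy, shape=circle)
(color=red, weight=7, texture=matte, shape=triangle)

Group B, Group B, Group A, Group B

The rule appears to be: texture is glossy.
(color=yellow, weight=8, texture=smooth, shape=hexagon) — texture is smooth, hence Group B. (color=white, weight=6, texture=smooth, shape=hexagon) — texture is smooth, hence Group B. (color=red, weight=7, texture=glossy, shape=circle) — texture is glossy, hence Group A. (color=red, weight=7, texture=matte, shape=triangle) — texture is matte, hence Group B.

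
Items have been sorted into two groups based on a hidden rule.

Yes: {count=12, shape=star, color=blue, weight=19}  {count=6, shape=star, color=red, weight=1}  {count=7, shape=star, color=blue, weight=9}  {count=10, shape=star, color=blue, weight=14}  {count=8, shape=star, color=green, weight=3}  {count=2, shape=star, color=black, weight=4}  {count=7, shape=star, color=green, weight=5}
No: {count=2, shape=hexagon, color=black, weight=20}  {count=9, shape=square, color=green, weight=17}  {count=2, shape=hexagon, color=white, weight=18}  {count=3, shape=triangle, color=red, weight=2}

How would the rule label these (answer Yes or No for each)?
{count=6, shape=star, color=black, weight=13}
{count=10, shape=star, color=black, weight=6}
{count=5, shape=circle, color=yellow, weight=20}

Rule: shape is star. This holds for each 'Yes' example and fails for each 'No' one.
{count=6, shape=star, color=black, weight=13}: Yes (shape is star). {count=10, shape=star, color=black, weight=6}: Yes (shape is star). {count=5, shape=circle, color=yellow, weight=20}: No (shape is circle).

Yes, Yes, No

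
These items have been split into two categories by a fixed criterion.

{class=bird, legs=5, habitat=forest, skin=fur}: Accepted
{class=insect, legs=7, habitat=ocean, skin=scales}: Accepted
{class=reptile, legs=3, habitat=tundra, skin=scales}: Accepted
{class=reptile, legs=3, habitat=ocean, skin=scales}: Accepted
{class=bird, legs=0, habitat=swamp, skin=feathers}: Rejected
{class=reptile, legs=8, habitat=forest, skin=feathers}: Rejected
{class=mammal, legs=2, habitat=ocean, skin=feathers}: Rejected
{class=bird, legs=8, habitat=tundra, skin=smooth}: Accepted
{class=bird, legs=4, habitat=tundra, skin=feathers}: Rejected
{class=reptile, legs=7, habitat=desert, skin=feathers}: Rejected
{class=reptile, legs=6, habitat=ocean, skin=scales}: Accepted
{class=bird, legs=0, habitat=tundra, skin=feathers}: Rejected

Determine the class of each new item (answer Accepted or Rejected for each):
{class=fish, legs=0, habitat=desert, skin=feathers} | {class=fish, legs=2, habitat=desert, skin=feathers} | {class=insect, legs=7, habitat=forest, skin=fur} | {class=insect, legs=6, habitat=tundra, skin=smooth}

The distinguishing property — skin is not feathers — holds for all the 'Accepted' cases and none of the 'Rejected' cases.

Rejected, Rejected, Accepted, Accepted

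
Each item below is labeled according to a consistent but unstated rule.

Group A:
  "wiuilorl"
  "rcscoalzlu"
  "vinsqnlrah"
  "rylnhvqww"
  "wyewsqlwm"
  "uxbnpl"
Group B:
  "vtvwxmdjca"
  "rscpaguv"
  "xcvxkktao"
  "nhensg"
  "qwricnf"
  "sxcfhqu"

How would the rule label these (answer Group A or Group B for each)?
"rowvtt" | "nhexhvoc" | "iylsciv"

Every 'Group A' example satisfies: contains 'l'. None of the 'Group B' examples do.

Group B, Group B, Group A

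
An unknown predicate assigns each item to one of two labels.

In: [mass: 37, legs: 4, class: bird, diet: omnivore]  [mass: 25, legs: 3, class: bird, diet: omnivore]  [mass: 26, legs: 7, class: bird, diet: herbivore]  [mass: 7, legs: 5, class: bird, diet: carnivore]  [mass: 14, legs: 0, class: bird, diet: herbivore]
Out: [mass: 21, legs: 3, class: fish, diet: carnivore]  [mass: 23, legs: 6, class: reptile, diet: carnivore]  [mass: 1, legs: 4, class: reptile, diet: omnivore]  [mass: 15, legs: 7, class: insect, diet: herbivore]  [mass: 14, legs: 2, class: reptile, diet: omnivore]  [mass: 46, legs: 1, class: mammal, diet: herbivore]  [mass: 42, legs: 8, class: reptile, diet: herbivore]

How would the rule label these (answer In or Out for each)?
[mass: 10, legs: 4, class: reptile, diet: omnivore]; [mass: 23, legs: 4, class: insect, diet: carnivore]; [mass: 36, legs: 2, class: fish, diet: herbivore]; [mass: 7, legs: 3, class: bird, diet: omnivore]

Every 'In' example satisfies: class is bird. None of the 'Out' examples do.
[mass: 10, legs: 4, class: reptile, diet: omnivore] → class is reptile → Out. [mass: 23, legs: 4, class: insect, diet: carnivore] → class is insect → Out. [mass: 36, legs: 2, class: fish, diet: herbivore] → class is fish → Out. [mass: 7, legs: 3, class: bird, diet: omnivore] → class is bird → In.

Out, Out, Out, In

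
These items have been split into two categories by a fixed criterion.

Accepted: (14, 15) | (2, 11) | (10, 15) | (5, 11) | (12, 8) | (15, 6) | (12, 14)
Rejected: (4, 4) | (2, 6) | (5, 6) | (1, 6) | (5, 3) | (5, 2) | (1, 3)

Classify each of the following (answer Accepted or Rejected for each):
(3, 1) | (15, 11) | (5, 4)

Rejected, Accepted, Rejected

Rule: sum ≥ 13. This holds for each 'Accepted' example and fails for each 'Rejected' one.
(3, 1): Rejected (3+1 = 4). (15, 11): Accepted (15+11 = 26). (5, 4): Rejected (5+4 = 9).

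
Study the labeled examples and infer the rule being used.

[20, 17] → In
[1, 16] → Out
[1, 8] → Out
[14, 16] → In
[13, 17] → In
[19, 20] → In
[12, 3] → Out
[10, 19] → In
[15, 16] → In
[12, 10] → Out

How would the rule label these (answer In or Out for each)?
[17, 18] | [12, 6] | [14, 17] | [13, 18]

The pattern is that an item is 'In' exactly when: sum ≥ 29.
In: [17, 18], since 17+18 = 35.
Out: [12, 6], since 12+6 = 18.
In: [14, 17], since 14+17 = 31.
In: [13, 18], since 13+18 = 31.

In, Out, In, In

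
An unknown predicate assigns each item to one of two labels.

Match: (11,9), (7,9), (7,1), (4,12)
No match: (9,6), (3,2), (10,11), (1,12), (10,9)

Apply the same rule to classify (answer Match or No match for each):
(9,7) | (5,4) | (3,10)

The rule appears to be: sum is even.
(9,7) → 9+7 = 16 → Match. (5,4) → 5+4 = 9 → No match. (3,10) → 3+10 = 13 → No match.

Match, No match, No match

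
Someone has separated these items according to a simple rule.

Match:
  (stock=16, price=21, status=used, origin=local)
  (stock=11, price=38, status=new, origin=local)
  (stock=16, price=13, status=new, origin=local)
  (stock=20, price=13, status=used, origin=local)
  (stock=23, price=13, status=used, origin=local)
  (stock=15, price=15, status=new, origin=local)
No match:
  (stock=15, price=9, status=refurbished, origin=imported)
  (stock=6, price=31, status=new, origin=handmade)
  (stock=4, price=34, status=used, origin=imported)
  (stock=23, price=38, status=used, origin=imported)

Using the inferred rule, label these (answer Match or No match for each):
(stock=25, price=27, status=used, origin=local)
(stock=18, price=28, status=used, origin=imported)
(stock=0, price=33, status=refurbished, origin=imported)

Match, No match, No match

'Match' ⟺ origin is local.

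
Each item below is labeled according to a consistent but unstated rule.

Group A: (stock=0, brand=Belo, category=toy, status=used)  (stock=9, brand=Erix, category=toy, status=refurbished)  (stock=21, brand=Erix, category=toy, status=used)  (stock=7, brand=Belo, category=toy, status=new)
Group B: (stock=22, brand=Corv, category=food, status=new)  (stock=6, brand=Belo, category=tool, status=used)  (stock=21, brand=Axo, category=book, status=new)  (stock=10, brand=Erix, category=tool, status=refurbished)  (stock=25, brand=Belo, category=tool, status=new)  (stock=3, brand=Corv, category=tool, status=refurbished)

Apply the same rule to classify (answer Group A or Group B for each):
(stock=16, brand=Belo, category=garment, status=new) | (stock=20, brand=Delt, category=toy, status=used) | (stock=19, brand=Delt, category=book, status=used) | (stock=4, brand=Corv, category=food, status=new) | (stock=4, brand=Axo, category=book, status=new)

The common property of the 'Group A' items is: category is toy. No 'Group B' item has it.

Group B, Group A, Group B, Group B, Group B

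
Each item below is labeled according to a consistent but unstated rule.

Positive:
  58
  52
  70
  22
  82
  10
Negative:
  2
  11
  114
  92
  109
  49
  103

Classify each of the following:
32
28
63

Negative, Positive, Negative

The pattern is that an item is 'Positive' exactly when: ≡ 4 (mod 6).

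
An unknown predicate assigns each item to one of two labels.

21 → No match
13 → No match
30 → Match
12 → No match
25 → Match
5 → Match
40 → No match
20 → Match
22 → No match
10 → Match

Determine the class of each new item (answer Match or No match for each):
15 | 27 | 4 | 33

Match, No match, No match, No match

The rule appears to be: multiple of 5 AND at most 30.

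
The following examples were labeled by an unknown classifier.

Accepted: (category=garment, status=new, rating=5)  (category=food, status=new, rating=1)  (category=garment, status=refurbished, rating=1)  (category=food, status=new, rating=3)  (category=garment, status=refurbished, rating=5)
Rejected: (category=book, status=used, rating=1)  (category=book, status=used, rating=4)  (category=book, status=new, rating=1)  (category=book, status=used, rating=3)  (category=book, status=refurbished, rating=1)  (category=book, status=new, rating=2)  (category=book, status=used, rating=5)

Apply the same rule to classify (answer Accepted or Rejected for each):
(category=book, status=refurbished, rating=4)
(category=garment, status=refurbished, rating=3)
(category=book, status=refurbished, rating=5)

Comparing the two groups points to one rule — category is not book.
(category=book, status=refurbished, rating=4) — category is book, hence Rejected.
(category=garment, status=refurbished, rating=3) — category is garment, hence Accepted.
(category=book, status=refurbished, rating=5) — category is book, hence Rejected.

Rejected, Accepted, Rejected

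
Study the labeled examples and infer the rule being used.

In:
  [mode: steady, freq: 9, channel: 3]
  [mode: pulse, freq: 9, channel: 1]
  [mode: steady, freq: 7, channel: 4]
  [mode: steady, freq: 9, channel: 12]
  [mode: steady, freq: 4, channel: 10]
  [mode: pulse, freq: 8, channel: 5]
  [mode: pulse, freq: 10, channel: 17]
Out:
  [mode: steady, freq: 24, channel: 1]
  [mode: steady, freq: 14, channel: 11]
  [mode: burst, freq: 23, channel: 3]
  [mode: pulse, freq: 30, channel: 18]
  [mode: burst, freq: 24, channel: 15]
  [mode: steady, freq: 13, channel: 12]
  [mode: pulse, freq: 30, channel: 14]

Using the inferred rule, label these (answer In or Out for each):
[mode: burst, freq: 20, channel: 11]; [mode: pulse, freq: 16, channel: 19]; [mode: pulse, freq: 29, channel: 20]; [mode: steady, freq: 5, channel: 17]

Rule: freq ≤ 10. This holds for each 'In' example and fails for each 'Out' one.
[mode: burst, freq: 20, channel: 11] → freq = 20 → Out.
[mode: pulse, freq: 16, channel: 19] → freq = 16 → Out.
[mode: pulse, freq: 29, channel: 20] → freq = 29 → Out.
[mode: steady, freq: 5, channel: 17] → freq = 5 → In.

Out, Out, Out, In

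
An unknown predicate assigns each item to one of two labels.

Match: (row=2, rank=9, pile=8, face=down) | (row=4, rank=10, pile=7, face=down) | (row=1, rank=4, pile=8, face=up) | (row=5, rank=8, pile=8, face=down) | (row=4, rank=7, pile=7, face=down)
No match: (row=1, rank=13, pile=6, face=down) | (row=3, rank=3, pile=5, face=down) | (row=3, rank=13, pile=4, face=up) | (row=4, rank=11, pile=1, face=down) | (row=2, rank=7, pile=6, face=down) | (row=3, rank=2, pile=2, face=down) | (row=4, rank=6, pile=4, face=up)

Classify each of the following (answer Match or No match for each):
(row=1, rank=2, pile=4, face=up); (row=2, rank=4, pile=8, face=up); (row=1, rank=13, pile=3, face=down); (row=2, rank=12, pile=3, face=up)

One predicate separates the groups cleanly: pile ≥ 7.
(row=1, rank=2, pile=4, face=up): pile = 4 — doesn't qualify, so No match.
(row=2, rank=4, pile=8, face=up): pile = 8 — fits, so Match.
(row=1, rank=13, pile=3, face=down): pile = 3 — doesn't qualify, so No match.
(row=2, rank=12, pile=3, face=up): pile = 3 — doesn't qualify, so No match.

No match, Match, No match, No match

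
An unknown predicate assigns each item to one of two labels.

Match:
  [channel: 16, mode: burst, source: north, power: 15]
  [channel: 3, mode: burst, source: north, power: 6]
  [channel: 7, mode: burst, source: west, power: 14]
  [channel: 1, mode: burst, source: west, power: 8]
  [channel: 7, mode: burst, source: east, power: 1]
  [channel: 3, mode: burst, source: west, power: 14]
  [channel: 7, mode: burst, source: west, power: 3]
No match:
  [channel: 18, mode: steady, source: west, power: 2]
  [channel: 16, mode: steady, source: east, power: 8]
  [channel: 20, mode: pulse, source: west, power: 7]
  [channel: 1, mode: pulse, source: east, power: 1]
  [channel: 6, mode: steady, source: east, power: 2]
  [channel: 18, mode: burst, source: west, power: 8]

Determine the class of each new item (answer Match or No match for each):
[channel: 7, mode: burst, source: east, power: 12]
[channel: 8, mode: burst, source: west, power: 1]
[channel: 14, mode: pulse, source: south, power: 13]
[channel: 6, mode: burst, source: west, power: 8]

Match, Match, No match, Match

The pattern is that an item is 'Match' exactly when: mode is burst AND channel ≤ 16.
[channel: 7, mode: burst, source: east, power: 12] — mode is burst, channel = 7, hence Match. [channel: 8, mode: burst, source: west, power: 1] — mode is burst, channel = 8, hence Match. [channel: 14, mode: pulse, source: south, power: 13] — mode is pulse, channel = 14, hence No match. [channel: 6, mode: burst, source: west, power: 8] — mode is burst, channel = 6, hence Match.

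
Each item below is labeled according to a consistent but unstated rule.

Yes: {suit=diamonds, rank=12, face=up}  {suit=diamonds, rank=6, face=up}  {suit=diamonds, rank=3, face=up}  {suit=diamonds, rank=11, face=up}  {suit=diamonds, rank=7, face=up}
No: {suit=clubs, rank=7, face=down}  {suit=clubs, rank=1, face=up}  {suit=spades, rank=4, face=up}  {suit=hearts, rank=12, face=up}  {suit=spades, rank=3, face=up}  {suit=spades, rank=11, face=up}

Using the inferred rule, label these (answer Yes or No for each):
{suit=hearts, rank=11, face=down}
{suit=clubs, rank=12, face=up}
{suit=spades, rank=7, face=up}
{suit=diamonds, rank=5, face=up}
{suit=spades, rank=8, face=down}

No, No, No, Yes, No

The simplest hypothesis consistent with all the labels is: suit is diamonds.
{suit=hearts, rank=11, face=down}: No (suit is hearts). {suit=clubs, rank=12, face=up}: No (suit is clubs). {suit=spades, rank=7, face=up}: No (suit is spades). {suit=diamonds, rank=5, face=up}: Yes (suit is diamonds). {suit=spades, rank=8, face=down}: No (suit is spades).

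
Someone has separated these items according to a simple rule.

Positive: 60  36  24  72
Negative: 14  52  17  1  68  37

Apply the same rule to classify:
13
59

The common property of the 'Positive' items is: multiple of 3. No 'Negative' item has it.
Negative: 13, since 13 = 3·4 + 1.
Negative: 59, since 59 = 3·19 + 2.

Negative, Negative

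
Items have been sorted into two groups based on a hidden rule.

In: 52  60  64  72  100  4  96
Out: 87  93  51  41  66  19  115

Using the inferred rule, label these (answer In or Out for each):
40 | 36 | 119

Checking candidate rules against both groups, what survives is: multiple of 4.
40: 40 = 4·10, has this property → In.
36: 36 = 4·9, has this property → In.
119: 119 = 4·29 + 3, does not fit → Out.

In, In, Out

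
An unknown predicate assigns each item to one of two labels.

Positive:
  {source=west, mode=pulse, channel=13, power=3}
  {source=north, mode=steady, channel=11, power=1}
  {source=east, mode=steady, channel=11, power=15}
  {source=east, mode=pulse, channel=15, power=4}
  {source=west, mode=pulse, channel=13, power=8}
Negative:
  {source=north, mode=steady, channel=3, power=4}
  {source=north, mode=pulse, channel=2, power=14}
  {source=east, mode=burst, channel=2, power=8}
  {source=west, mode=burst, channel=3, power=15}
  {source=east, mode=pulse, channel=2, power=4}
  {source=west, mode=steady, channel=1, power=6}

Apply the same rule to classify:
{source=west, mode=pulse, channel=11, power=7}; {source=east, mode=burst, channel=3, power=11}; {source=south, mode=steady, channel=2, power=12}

Positive, Negative, Negative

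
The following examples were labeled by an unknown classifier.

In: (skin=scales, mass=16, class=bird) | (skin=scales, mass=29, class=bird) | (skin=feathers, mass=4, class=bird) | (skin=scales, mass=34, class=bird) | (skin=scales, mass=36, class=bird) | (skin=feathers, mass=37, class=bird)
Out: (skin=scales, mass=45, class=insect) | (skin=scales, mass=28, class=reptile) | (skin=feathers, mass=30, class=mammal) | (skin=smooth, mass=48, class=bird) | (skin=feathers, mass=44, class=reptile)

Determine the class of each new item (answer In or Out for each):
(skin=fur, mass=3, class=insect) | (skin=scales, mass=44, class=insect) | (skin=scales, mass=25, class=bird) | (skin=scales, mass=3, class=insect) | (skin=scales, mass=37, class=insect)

Out, Out, In, Out, Out

'In' ⟺ class is bird AND mass ≤ 37.
Out: (skin=fur, mass=3, class=insect), since class is insect, mass = 3.
Out: (skin=scales, mass=44, class=insect), since class is insect, mass = 44.
In: (skin=scales, mass=25, class=bird), since class is bird, mass = 25.
Out: (skin=scales, mass=3, class=insect), since class is insect, mass = 3.
Out: (skin=scales, mass=37, class=insect), since class is insect, mass = 37.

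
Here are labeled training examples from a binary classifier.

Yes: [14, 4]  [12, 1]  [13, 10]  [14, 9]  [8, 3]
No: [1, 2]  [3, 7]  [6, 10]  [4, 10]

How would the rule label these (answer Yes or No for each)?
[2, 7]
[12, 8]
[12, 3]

The pattern is that an item is 'Yes' exactly when: first > second.
[2, 7] → 2 < 7 → No. [12, 8] → 12 > 8 → Yes. [12, 3] → 12 > 3 → Yes.

No, Yes, Yes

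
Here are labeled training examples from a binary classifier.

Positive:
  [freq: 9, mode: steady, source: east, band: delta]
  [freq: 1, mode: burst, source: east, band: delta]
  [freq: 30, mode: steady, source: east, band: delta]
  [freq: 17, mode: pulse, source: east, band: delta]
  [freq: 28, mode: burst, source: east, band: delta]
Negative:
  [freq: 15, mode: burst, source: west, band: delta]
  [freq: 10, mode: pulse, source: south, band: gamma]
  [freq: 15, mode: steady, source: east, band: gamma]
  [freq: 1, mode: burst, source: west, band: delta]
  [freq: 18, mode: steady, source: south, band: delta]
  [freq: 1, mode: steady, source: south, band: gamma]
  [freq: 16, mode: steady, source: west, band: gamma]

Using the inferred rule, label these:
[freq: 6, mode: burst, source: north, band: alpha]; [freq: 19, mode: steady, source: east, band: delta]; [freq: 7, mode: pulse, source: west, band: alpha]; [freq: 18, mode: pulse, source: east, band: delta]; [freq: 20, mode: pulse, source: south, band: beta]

The distinguishing property — band is delta AND source is east — holds for all the 'Positive' cases and none of the 'Negative' cases.
[freq: 6, mode: burst, source: north, band: alpha]: band is alpha, source is north, doesn't qualify → Negative.
[freq: 19, mode: steady, source: east, band: delta]: band is delta, source is east, fits → Positive.
[freq: 7, mode: pulse, source: west, band: alpha]: band is alpha, source is west, doesn't qualify → Negative.
[freq: 18, mode: pulse, source: east, band: delta]: band is delta, source is east, fits → Positive.
[freq: 20, mode: pulse, source: south, band: beta]: band is beta, source is south, doesn't qualify → Negative.

Negative, Positive, Negative, Positive, Negative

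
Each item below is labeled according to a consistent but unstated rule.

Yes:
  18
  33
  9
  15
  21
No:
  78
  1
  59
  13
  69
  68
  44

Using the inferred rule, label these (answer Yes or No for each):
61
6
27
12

A rule that fits every label: multiple of 3 AND at most 33 — true of each 'Yes' example, false of each 'No' one.
61: 61 = 3·20 + 1, 61 > 33 — does not satisfy this, so No.
6: 6 = 3·2, 6 ≤ 33 — qualifies, so Yes.
27: 27 = 3·9, 27 ≤ 33 — qualifies, so Yes.
12: 12 = 3·4, 12 ≤ 33 — qualifies, so Yes.

No, Yes, Yes, Yes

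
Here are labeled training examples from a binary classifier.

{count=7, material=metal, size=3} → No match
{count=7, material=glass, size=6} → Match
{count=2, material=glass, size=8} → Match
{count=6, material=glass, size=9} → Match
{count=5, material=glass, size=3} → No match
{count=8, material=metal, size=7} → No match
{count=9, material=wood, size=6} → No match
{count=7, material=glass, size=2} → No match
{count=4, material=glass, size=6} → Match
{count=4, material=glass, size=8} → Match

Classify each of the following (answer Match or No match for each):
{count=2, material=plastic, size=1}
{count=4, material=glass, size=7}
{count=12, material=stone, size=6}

The classifier is using: material is glass AND size ≥ 6.
No match: {count=2, material=plastic, size=1}, since material is plastic, size = 1. Match: {count=4, material=glass, size=7}, since material is glass, size = 7. No match: {count=12, material=stone, size=6}, since material is stone, size = 6.

No match, Match, No match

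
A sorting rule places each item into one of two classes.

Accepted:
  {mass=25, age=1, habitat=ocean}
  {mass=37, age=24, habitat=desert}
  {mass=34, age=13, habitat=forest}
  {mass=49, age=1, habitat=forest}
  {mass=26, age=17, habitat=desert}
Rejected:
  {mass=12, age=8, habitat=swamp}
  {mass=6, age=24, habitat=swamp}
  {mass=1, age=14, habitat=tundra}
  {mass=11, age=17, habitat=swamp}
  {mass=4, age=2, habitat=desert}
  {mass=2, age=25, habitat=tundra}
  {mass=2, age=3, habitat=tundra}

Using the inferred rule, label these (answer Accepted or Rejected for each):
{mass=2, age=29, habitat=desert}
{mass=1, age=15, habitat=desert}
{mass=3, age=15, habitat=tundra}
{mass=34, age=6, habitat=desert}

Every 'Accepted' example satisfies: mass ≥ 25. None of the 'Rejected' examples do.
{mass=2, age=29, habitat=desert}: mass = 2 — doesn't match, so Rejected. {mass=1, age=15, habitat=desert}: mass = 1 — doesn't match, so Rejected. {mass=3, age=15, habitat=tundra}: mass = 3 — doesn't match, so Rejected. {mass=34, age=6, habitat=desert}: mass = 34 — qualifies, so Accepted.

Rejected, Rejected, Rejected, Accepted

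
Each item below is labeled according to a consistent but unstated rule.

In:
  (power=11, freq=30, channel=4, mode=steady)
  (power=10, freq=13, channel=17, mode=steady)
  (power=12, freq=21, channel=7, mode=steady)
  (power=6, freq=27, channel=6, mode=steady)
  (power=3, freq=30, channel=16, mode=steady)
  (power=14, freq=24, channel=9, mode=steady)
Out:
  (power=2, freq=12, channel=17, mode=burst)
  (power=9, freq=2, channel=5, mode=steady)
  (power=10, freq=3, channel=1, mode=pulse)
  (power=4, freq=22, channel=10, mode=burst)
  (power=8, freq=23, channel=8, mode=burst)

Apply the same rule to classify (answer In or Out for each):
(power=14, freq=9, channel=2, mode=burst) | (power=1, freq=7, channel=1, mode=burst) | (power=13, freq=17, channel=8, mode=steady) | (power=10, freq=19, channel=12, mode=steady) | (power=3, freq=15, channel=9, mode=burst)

Out, Out, In, In, Out

Every 'In' example satisfies: mode is steady AND freq ≥ 3. None of the 'Out' examples do.
(power=14, freq=9, channel=2, mode=burst): Out (mode is burst, freq = 9).
(power=1, freq=7, channel=1, mode=burst): Out (mode is burst, freq = 7).
(power=13, freq=17, channel=8, mode=steady): In (mode is steady, freq = 17).
(power=10, freq=19, channel=12, mode=steady): In (mode is steady, freq = 19).
(power=3, freq=15, channel=9, mode=burst): Out (mode is burst, freq = 15).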